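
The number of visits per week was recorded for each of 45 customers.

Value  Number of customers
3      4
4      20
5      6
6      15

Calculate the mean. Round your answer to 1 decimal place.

4.7

Values: 3, 4, 5, 6
Σfx = 4×3 + 20×4 + 6×5 + 15×6 = 212
n = Σf = 45
Mean = 212 / 45 = 4.7111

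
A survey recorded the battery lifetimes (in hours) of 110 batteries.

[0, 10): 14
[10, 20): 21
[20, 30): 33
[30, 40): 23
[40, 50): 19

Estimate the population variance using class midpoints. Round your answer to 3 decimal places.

158.810

Midpoints: 5, 15, 25, 35, 45
n = 110, Σfm = 2870, mean = 26.0909
Σfm² = 92350
Σf(m − x̄)² = Σfm² − (Σfm)²/n = 92350 − 2870²/110 = 17469.0909
Population variance = 17469.0909 / 110 = 158.8099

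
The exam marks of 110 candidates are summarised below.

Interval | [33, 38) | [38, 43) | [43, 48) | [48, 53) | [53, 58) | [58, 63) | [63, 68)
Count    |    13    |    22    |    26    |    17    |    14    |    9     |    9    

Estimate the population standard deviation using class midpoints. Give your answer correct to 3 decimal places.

8.781

Midpoints: 35.5, 40.5, 45.5, 50.5, 55.5, 60.5, 65.5
n = 110, Σfm = 5305, mean = 48.2273
Σfm² = 264327.5
Σf(m − x̄)² = Σfm² − (Σfm)²/n = 264327.5 − 5305²/110 = 8481.8182
Population variance = 8481.8182 / 110 = 77.1074
Standard deviation = √77.1074 = 8.7811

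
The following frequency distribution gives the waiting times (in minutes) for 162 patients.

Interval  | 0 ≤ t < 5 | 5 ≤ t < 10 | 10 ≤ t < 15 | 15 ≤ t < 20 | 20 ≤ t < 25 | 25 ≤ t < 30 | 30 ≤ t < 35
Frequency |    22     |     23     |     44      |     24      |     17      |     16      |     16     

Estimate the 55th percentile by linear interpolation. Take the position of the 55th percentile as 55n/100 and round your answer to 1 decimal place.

15.0

Cumulative frequencies: 22, 45, 89, 113, 130, 146, 162
n = 162; position = 55n/100 = 89.1.
This falls in the class 15 ≤ t < 20: L = 15, F = 89, f = 24, h = 5.
55th percentile ≈ 15 + ((89.1 − 89) / 24) × 5 = 15.0208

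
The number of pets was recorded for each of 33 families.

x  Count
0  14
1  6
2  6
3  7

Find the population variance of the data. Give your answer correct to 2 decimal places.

1.42

Values: 0, 1, 2, 3
n = 33, Σfx = 39, mean = 1.1818
Σfx² = 93
Σf(x − x̄)² = Σfx² − (Σfx)²/n = 93 − 39²/33 = 46.9091
Population variance = 46.9091 / 33 = 1.4215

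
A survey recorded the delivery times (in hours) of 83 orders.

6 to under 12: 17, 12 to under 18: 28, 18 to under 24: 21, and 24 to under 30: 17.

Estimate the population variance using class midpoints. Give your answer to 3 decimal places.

38.430

Midpoints: 9, 15, 21, 27
n = 83, Σfm = 1473, mean = 17.7470
Σfm² = 29331
Σf(m − x̄)² = Σfm² − (Σfm)²/n = 29331 − 1473²/83 = 3189.6867
Population variance = 3189.6867 / 83 = 38.4300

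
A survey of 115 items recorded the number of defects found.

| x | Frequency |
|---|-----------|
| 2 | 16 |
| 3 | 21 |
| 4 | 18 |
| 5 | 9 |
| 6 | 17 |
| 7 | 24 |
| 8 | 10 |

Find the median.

Cumulative frequencies: 16, 37, 55, 64, 81, 105, 115
n = 115, so the median is the value in position (n+1)/2 = 58.
Position 58 falls at value 5.

5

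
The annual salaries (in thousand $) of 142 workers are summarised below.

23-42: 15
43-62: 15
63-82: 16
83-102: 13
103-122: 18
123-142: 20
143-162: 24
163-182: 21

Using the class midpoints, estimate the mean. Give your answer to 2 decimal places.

109.82

Midpoints: 32.5, 52.5, 72.5, 92.5, 112.5, 132.5, 152.5, 172.5
Σfm = 15×32.5 + 15×52.5 + 16×72.5 + 13×92.5 + 18×112.5 + 20×132.5 + 24×152.5 + 21×172.5 = 15595
n = Σf = 142
Mean = 15595 / 142 = 109.8239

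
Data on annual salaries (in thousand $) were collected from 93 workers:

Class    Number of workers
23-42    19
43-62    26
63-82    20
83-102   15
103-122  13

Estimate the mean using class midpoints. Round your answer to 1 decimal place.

67.6

Midpoints: 32.5, 52.5, 72.5, 92.5, 112.5
Σfm = 19×32.5 + 26×52.5 + 20×72.5 + 15×92.5 + 13×112.5 = 6282.5
n = Σf = 93
Mean = 6282.5 / 93 = 67.5538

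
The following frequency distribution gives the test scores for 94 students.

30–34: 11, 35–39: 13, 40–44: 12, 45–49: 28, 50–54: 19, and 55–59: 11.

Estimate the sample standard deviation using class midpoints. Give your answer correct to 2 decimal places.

7.63

Midpoints: 32, 37, 42, 47, 52, 57
n = 94, Σfm = 4268, mean = 45.4043
Σfm² = 199196
Σf(m − x̄)² = Σfm² − (Σfm)²/n = 199196 − 4268²/94 = 5410.6383
Sample variance = 5410.6383 / 93 = 58.1789
Standard deviation = √58.1789 = 7.6275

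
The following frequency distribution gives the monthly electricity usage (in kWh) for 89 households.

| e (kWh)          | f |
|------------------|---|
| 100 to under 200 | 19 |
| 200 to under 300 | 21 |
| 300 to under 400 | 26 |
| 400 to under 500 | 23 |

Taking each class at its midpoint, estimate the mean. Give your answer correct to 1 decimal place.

Midpoints: 150, 250, 350, 450
Σfm = 19×150 + 21×250 + 26×350 + 23×450 = 27550
n = Σf = 89
Mean = 27550 / 89 = 309.5506

309.6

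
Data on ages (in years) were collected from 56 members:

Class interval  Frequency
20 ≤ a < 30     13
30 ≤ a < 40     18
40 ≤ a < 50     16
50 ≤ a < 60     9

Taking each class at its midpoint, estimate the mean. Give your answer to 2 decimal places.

38.75

Midpoints: 25, 35, 45, 55
Σfm = 13×25 + 18×35 + 16×45 + 9×55 = 2170
n = Σf = 56
Mean = 2170 / 56 = 38.7500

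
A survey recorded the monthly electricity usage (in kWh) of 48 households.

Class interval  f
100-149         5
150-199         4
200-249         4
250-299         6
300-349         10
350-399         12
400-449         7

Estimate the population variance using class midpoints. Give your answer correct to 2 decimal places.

8836.81

Midpoints: 124.5, 174.5, 224.5, 274.5, 324.5, 374.5, 424.5
n = 48, Σfm = 14576, mean = 303.6667
Σfm² = 4850412
Σf(m − x̄)² = Σfm² − (Σfm)²/n = 4850412 − 14576²/48 = 424166.6667
Population variance = 424166.6667 / 48 = 8836.8056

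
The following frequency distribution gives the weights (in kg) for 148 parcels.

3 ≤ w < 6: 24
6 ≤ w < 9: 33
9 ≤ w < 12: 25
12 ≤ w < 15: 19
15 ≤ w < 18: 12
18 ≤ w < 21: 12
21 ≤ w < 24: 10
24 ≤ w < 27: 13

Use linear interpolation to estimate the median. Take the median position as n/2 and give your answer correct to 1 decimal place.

11.0

Cumulative frequencies: 24, 57, 82, 101, 113, 125, 135, 148
n = 148; position = n/2 = 74.
This falls in the class 9 ≤ w < 12: L = 9, F = 57, f = 25, h = 3.
Median ≈ 9 + ((74 − 57) / 25) × 3 = 11.0400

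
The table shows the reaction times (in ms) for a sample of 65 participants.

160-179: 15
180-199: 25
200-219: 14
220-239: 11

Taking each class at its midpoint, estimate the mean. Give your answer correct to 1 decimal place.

Midpoints: 169.5, 189.5, 209.5, 229.5
Σfm = 15×169.5 + 25×189.5 + 14×209.5 + 11×229.5 = 12737.5
n = Σf = 65
Mean = 12737.5 / 65 = 195.9615

196.0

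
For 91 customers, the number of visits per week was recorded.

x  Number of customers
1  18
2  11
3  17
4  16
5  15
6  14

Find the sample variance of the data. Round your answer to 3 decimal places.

2.961

Values: 1, 2, 3, 4, 5, 6
n = 91, Σfx = 314, mean = 3.4505
Σfx² = 1350
Σf(x − x̄)² = Σfx² − (Σfx)²/n = 1350 − 314²/91 = 266.5275
Sample variance = 266.5275 / 90 = 2.9614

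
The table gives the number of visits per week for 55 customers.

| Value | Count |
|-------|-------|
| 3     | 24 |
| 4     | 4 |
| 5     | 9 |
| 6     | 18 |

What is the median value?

Cumulative frequencies: 24, 28, 37, 55
n = 55, so the median is the value in position (n+1)/2 = 28.
Position 28 falls at value 4.

4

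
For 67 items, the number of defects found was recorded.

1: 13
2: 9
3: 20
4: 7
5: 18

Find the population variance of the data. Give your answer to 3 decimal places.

2.075

Values: 1, 2, 3, 4, 5
n = 67, Σfx = 209, mean = 3.1194
Σfx² = 791
Σf(x − x̄)² = Σfx² − (Σfx)²/n = 791 − 209²/67 = 139.0448
Population variance = 139.0448 / 67 = 2.0753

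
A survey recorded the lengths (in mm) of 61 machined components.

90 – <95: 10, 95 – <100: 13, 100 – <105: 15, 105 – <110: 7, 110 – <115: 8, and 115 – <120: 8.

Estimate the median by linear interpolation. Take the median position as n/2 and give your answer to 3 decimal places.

102.500

Cumulative frequencies: 10, 23, 38, 45, 53, 61
n = 61; position = n/2 = 30.5.
This falls in the class 100 – <105: L = 100, F = 23, f = 15, h = 5.
Median ≈ 100 + ((30.5 − 23) / 15) × 5 = 102.5000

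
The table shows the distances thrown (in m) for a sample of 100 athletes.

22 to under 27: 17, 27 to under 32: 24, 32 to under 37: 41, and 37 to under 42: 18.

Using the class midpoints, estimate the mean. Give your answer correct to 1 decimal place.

32.5

Midpoints: 24.5, 29.5, 34.5, 39.5
Σfm = 17×24.5 + 24×29.5 + 41×34.5 + 18×39.5 = 3250
n = Σf = 100
Mean = 3250 / 100 = 32.5000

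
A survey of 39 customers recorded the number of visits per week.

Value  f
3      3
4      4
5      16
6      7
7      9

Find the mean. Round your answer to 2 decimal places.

5.38

Values: 3, 4, 5, 6, 7
Σfx = 3×3 + 4×4 + 16×5 + 7×6 + 9×7 = 210
n = Σf = 39
Mean = 210 / 39 = 5.3846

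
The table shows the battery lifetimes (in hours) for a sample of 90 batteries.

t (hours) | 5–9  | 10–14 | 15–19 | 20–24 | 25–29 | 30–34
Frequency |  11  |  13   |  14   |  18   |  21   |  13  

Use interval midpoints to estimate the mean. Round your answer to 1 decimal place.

Midpoints: 7, 12, 17, 22, 27, 32
Σfm = 11×7 + 13×12 + 14×17 + 18×22 + 21×27 + 13×32 = 1850
n = Σf = 90
Mean = 1850 / 90 = 20.5556

20.6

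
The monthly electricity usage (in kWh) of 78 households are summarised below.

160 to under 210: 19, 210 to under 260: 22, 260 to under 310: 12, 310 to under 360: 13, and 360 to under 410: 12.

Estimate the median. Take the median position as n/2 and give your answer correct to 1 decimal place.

255.5

Cumulative frequencies: 19, 41, 53, 66, 78
n = 78; position = n/2 = 39.
This falls in the class 210 to under 260: L = 210, F = 19, f = 22, h = 50.
Median ≈ 210 + ((39 − 19) / 22) × 50 = 255.4545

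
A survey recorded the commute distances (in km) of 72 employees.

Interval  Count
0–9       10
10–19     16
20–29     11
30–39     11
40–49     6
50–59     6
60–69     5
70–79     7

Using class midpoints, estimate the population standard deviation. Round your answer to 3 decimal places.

22.048

Midpoints: 4.5, 14.5, 24.5, 34.5, 44.5, 54.5, 64.5, 74.5
n = 72, Σfm = 2364, mean = 32.8333
Σfm² = 112618
Σf(m − x̄)² = Σfm² − (Σfm)²/n = 112618 − 2364²/72 = 35000.0000
Population variance = 35000.0000 / 72 = 486.1111
Standard deviation = √486.1111 = 22.0479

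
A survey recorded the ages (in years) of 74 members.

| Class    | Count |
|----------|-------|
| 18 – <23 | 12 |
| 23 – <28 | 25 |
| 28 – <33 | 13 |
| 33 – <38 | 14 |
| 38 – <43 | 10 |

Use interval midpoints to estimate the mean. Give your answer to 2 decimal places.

Midpoints: 20.5, 25.5, 30.5, 35.5, 40.5
Σfm = 12×20.5 + 25×25.5 + 13×30.5 + 14×35.5 + 10×40.5 = 2182
n = Σf = 74
Mean = 2182 / 74 = 29.4865

29.49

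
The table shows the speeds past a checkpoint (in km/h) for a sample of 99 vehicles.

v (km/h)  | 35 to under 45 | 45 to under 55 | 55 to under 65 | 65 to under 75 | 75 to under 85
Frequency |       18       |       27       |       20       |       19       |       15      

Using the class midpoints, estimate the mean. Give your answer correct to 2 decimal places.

Midpoints: 40, 50, 60, 70, 80
Σfm = 18×40 + 27×50 + 20×60 + 19×70 + 15×80 = 5800
n = Σf = 99
Mean = 5800 / 99 = 58.5859

58.59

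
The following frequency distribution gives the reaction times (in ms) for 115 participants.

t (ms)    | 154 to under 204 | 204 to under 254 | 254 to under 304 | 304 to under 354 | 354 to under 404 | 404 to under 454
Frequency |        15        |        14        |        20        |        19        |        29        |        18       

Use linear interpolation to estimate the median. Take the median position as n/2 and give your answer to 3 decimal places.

Cumulative frequencies: 15, 29, 49, 68, 97, 115
n = 115; position = n/2 = 57.5.
This falls in the class 304 to under 354: L = 304, F = 49, f = 19, h = 50.
Median ≈ 304 + ((57.5 − 49) / 19) × 50 = 326.3684

326.368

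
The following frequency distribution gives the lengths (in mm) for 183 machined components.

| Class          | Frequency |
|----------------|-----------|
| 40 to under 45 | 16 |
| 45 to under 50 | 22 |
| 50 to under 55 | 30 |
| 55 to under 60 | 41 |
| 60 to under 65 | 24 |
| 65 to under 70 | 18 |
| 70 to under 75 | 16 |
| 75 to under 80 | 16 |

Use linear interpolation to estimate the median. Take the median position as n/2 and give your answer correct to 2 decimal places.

Cumulative frequencies: 16, 38, 68, 109, 133, 151, 167, 183
n = 183; position = n/2 = 91.5.
This falls in the class 55 to under 60: L = 55, F = 68, f = 41, h = 5.
Median ≈ 55 + ((91.5 − 68) / 41) × 5 = 57.8659

57.87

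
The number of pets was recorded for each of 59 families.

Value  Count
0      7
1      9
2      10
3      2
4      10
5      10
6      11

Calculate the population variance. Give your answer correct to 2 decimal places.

4.32

Values: 0, 1, 2, 3, 4, 5, 6
n = 59, Σfx = 191, mean = 3.2373
Σfx² = 873
Σf(x − x̄)² = Σfx² − (Σfx)²/n = 873 − 191²/59 = 254.6780
Population variance = 254.6780 / 59 = 4.3166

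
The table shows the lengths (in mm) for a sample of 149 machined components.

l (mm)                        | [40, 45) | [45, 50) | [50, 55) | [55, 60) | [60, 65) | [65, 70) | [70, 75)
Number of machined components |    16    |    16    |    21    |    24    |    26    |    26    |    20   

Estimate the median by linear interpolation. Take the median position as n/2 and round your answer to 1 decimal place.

Cumulative frequencies: 16, 32, 53, 77, 103, 129, 149
n = 149; position = n/2 = 74.5.
This falls in the class [55, 60): L = 55, F = 53, f = 24, h = 5.
Median ≈ 55 + ((74.5 − 53) / 24) × 5 = 59.4792

59.5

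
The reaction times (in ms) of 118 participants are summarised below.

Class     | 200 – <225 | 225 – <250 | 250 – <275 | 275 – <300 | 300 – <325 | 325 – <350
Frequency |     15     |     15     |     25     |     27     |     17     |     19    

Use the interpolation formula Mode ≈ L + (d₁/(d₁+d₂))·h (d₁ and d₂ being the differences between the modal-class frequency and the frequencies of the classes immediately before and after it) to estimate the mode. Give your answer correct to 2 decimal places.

Modal class: 275 – <300 (highest frequency 27).
d₁ = 27 − 25 = 2, d₂ = 27 − 17 = 10
Mode ≈ 275 + (2/(2+10)) × 25 = 275 + 4.1667 = 279.1667

279.17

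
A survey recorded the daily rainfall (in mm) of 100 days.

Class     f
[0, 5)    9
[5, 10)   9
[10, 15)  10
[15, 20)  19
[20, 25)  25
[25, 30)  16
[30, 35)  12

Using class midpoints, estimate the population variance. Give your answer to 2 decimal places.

77.39

Midpoints: 2.5, 7.5, 12.5, 17.5, 22.5, 27.5, 32.5
n = 100, Σfm = 1940, mean = 19.4000
Σfm² = 45375
Σf(m − x̄)² = Σfm² − (Σfm)²/n = 45375 − 1940²/100 = 7739.0000
Population variance = 7739.0000 / 100 = 77.3900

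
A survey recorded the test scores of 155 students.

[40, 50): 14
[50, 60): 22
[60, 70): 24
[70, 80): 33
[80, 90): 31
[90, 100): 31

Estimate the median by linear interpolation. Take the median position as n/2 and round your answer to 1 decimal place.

75.3

Cumulative frequencies: 14, 36, 60, 93, 124, 155
n = 155; position = n/2 = 77.5.
This falls in the class [70, 80): L = 70, F = 60, f = 33, h = 10.
Median ≈ 70 + ((77.5 − 60) / 33) × 10 = 75.3030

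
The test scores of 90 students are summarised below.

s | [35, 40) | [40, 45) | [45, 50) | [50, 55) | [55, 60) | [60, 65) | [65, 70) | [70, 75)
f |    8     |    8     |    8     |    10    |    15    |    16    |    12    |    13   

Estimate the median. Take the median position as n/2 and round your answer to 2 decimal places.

58.67

Cumulative frequencies: 8, 16, 24, 34, 49, 65, 77, 90
n = 90; position = n/2 = 45.
This falls in the class [55, 60): L = 55, F = 34, f = 15, h = 5.
Median ≈ 55 + ((45 − 34) / 15) × 5 = 58.6667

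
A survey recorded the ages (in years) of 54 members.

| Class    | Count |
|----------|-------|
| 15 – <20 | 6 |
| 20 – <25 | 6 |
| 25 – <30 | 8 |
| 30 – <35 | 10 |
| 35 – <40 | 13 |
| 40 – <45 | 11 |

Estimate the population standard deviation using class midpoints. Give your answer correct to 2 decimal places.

Midpoints: 17.5, 22.5, 27.5, 32.5, 37.5, 42.5
n = 54, Σfm = 1740, mean = 32.2222
Σfm² = 59637.5
Σf(m − x̄)² = Σfm² − (Σfm)²/n = 59637.5 − 1740²/54 = 3570.8333
Population variance = 3570.8333 / 54 = 66.1265
Standard deviation = √66.1265 = 8.1318

8.13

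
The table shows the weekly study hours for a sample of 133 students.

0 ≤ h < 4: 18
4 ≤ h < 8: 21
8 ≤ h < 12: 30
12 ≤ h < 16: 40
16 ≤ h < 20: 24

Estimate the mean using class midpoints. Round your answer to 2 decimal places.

Midpoints: 2, 6, 10, 14, 18
Σfm = 18×2 + 21×6 + 30×10 + 40×14 + 24×18 = 1454
n = Σf = 133
Mean = 1454 / 133 = 10.9323

10.93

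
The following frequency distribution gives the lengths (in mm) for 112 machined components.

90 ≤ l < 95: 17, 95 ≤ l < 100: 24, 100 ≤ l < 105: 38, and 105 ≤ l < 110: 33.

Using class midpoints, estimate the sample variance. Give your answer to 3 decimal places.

26.896

Midpoints: 92.5, 97.5, 102.5, 107.5
n = 112, Σfm = 11355, mean = 101.3839
Σfm² = 1154200
Σf(m − x̄)² = Σfm² − (Σfm)²/n = 1154200 − 11355²/112 = 2985.4911
Sample variance = 2985.4911 / 111 = 26.8963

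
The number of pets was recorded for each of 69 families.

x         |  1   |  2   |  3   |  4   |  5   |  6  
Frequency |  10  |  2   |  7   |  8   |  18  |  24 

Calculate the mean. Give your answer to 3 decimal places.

Values: 1, 2, 3, 4, 5, 6
Σfx = 10×1 + 2×2 + 7×3 + 8×4 + 18×5 + 24×6 = 301
n = Σf = 69
Mean = 301 / 69 = 4.3623

4.362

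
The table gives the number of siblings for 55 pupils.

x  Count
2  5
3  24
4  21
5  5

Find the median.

3

Cumulative frequencies: 5, 29, 50, 55
n = 55, so the median is the value in position (n+1)/2 = 28.
Position 28 falls at value 3.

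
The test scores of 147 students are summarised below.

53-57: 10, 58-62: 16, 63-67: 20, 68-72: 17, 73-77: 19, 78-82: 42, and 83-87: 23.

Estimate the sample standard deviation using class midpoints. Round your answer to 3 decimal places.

Midpoints: 55, 60, 65, 70, 75, 80, 85
n = 147, Σfm = 10740, mean = 73.0612
Σfm² = 797500
Σf(m − x̄)² = Σfm² − (Σfm)²/n = 797500 − 10740²/147 = 12822.4490
Sample variance = 12822.4490 / 146 = 87.8250
Standard deviation = √87.8250 = 9.3715

9.371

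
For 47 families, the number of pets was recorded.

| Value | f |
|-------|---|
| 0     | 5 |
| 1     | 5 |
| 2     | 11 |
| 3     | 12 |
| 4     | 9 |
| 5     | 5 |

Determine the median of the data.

3

Cumulative frequencies: 5, 10, 21, 33, 42, 47
n = 47, so the median is the value in position (n+1)/2 = 24.
Position 24 falls at value 3.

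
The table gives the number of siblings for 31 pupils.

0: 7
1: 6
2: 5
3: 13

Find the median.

Cumulative frequencies: 7, 13, 18, 31
n = 31, so the median is the value in position (n+1)/2 = 16.
Position 16 falls at value 2.

2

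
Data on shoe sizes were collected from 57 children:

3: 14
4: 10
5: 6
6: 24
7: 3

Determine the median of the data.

5

Cumulative frequencies: 14, 24, 30, 54, 57
n = 57, so the median is the value in position (n+1)/2 = 29.
Position 29 falls at value 5.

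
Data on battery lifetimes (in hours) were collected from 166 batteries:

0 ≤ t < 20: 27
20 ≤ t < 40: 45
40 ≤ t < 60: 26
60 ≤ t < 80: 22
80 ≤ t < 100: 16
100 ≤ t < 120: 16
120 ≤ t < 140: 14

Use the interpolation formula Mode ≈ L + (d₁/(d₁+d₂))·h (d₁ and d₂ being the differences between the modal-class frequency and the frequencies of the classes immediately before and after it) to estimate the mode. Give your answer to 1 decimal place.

29.7

Modal class: 20 ≤ t < 40 (highest frequency 45).
d₁ = 45 − 27 = 18, d₂ = 45 − 26 = 19
Mode ≈ 20 + (18/(18+19)) × 20 = 20 + 9.7297 = 29.7297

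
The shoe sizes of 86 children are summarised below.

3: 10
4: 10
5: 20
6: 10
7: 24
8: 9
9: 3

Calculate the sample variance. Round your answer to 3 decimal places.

Values: 3, 4, 5, 6, 7, 8, 9
n = 86, Σfx = 497, mean = 5.7791
Σfx² = 3105
Σf(x − x̄)² = Σfx² − (Σfx)²/n = 3105 − 497²/86 = 232.8023
Sample variance = 232.8023 / 85 = 2.7389

2.739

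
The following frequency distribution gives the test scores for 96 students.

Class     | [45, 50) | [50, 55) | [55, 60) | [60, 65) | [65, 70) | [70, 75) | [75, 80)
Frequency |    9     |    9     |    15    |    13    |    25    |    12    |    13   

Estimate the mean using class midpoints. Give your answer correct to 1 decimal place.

64.0

Midpoints: 47.5, 52.5, 57.5, 62.5, 67.5, 72.5, 77.5
Σfm = 9×47.5 + 9×52.5 + 15×57.5 + 13×62.5 + 25×67.5 + 12×72.5 + 13×77.5 = 6140
n = Σf = 96
Mean = 6140 / 96 = 63.9583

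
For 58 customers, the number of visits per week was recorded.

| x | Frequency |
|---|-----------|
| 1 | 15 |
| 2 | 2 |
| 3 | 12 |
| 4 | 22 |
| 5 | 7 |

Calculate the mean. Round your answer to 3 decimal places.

3.069

Values: 1, 2, 3, 4, 5
Σfx = 15×1 + 2×2 + 12×3 + 22×4 + 7×5 = 178
n = Σf = 58
Mean = 178 / 58 = 3.0690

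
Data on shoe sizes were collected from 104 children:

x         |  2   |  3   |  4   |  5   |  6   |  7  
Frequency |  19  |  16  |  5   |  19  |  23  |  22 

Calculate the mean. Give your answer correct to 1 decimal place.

Values: 2, 3, 4, 5, 6, 7
Σfx = 19×2 + 16×3 + 5×4 + 19×5 + 23×6 + 22×7 = 493
n = Σf = 104
Mean = 493 / 104 = 4.7404

4.7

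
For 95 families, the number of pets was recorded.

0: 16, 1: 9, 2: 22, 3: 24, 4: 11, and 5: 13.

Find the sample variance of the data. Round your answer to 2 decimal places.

Values: 0, 1, 2, 3, 4, 5
n = 95, Σfx = 234, mean = 2.4632
Σfx² = 814
Σf(x − x̄)² = Σfx² − (Σfx)²/n = 814 − 234²/95 = 237.6211
Sample variance = 237.6211 / 94 = 2.5279

2.53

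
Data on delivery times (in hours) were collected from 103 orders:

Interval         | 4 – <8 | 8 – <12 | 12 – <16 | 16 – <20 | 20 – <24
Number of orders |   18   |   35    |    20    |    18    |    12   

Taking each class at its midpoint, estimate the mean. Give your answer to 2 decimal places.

Midpoints: 6, 10, 14, 18, 22
Σfm = 18×6 + 35×10 + 20×14 + 18×18 + 12×22 = 1326
n = Σf = 103
Mean = 1326 / 103 = 12.8738

12.87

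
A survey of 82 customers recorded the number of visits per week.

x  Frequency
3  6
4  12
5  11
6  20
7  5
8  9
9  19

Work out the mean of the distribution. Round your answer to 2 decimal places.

Values: 3, 4, 5, 6, 7, 8, 9
Σfx = 6×3 + 12×4 + 11×5 + 20×6 + 5×7 + 9×8 + 19×9 = 519
n = Σf = 82
Mean = 519 / 82 = 6.3293

6.33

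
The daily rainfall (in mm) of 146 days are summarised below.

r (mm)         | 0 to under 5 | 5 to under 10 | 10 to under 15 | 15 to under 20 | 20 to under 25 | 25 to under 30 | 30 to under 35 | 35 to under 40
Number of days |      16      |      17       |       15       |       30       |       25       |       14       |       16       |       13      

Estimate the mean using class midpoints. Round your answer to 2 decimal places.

Midpoints: 2.5, 7.5, 12.5, 17.5, 22.5, 27.5, 32.5, 37.5
Σfm = 16×2.5 + 17×7.5 + 15×12.5 + 30×17.5 + 25×22.5 + 14×27.5 + 16×32.5 + 13×37.5 = 2835
n = Σf = 146
Mean = 2835 / 146 = 19.4178

19.42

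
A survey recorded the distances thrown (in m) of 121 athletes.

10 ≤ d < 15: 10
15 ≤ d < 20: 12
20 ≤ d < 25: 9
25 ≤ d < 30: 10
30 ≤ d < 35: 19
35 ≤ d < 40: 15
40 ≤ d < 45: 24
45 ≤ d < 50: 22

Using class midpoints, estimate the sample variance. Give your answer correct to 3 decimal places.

128.716

Midpoints: 12.5, 17.5, 22.5, 27.5, 32.5, 37.5, 42.5, 47.5
n = 121, Σfm = 4057.5, mean = 33.5331
Σfm² = 151506.25
Σf(m − x̄)² = Σfm² − (Σfm)²/n = 151506.25 − 4057.5²/121 = 15445.8678
Sample variance = 15445.8678 / 120 = 128.7156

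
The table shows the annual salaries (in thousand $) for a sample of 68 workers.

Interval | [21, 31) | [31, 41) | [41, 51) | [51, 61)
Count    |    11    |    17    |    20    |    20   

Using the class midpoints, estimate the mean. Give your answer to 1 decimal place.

Midpoints: 26, 36, 46, 56
Σfm = 11×26 + 17×36 + 20×46 + 20×56 = 2938
n = Σf = 68
Mean = 2938 / 68 = 43.2059

43.2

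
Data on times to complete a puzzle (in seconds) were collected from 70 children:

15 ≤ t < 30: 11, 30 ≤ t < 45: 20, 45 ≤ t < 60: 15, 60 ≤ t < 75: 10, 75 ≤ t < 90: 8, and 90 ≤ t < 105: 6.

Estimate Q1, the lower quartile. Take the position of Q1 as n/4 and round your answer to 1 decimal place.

34.9

Cumulative frequencies: 11, 31, 46, 56, 64, 70
n = 70; position = n/4 = 17.5.
This falls in the class 30 ≤ t < 45: L = 30, F = 11, f = 20, h = 15.
Lower quartile ≈ 30 + ((17.5 − 11) / 20) × 15 = 34.8750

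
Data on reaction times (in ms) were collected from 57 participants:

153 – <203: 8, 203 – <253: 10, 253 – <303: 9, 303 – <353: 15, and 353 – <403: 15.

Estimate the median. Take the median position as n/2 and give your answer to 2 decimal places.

Cumulative frequencies: 8, 18, 27, 42, 57
n = 57; position = n/2 = 28.5.
This falls in the class 303 – <353: L = 303, F = 27, f = 15, h = 50.
Median ≈ 303 + ((28.5 − 27) / 15) × 50 = 308.0000

308.00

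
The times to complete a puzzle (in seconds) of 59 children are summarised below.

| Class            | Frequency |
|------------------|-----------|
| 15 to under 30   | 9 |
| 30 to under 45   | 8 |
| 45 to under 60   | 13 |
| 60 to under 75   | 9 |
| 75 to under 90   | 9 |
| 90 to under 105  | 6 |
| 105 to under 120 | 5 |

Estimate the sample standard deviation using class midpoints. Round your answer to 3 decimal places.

27.660

Midpoints: 22.5, 37.5, 52.5, 67.5, 82.5, 97.5, 112.5
n = 59, Σfm = 3682.5, mean = 62.4153
Σfm² = 274218.75
Σf(m − x̄)² = Σfm² − (Σfm)²/n = 274218.75 − 3682.5²/59 = 44374.5763
Sample variance = 44374.5763 / 58 = 765.0789
Standard deviation = √765.0789 = 27.6601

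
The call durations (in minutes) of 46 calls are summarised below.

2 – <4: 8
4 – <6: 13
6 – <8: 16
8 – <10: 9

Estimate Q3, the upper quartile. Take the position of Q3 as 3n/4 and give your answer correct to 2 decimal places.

7.69

Cumulative frequencies: 8, 21, 37, 46
n = 46; position = 3n/4 = 34.5.
This falls in the class 6 – <8: L = 6, F = 21, f = 16, h = 2.
Upper quartile ≈ 6 + ((34.5 − 21) / 16) × 2 = 7.6875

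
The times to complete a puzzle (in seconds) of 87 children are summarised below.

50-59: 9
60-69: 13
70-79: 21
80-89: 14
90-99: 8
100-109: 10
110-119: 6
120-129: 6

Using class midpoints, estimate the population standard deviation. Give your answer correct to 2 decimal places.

20.11

Midpoints: 54.5, 64.5, 74.5, 84.5, 94.5, 104.5, 114.5, 124.5
n = 87, Σfm = 7311.5, mean = 84.0402
Σfm² = 649641.75
Σf(m − x̄)² = Σfm² − (Σfm)²/n = 649641.75 − 7311.5²/87 = 35181.6092
Population variance = 35181.6092 / 87 = 404.3863
Standard deviation = √404.3863 = 20.1094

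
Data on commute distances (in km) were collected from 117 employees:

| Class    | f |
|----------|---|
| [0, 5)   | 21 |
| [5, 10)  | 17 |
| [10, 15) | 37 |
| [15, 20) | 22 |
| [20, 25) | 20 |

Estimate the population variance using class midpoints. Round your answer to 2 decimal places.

Midpoints: 2.5, 7.5, 12.5, 17.5, 22.5
n = 117, Σfm = 1477.5, mean = 12.6282
Σfm² = 23731.25
Σf(m − x̄)² = Σfm² − (Σfm)²/n = 23731.25 − 1477.5²/117 = 5073.0769
Population variance = 5073.0769 / 117 = 43.3596

43.36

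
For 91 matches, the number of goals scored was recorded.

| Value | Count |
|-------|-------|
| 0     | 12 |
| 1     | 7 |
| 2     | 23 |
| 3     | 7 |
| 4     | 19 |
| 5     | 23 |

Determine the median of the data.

3

Cumulative frequencies: 12, 19, 42, 49, 68, 91
n = 91, so the median is the value in position (n+1)/2 = 46.
Position 46 falls at value 3.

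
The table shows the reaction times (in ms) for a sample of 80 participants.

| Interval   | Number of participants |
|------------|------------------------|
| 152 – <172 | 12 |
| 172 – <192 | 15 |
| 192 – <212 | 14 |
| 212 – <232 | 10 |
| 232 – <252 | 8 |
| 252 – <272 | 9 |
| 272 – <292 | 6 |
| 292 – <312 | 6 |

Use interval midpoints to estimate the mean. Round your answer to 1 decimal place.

219.0

Midpoints: 162, 182, 202, 222, 242, 262, 282, 302
Σfm = 12×162 + 15×182 + 14×202 + 10×222 + 8×242 + 9×262 + 6×282 + 6×302 = 17520
n = Σf = 80
Mean = 17520 / 80 = 219.0000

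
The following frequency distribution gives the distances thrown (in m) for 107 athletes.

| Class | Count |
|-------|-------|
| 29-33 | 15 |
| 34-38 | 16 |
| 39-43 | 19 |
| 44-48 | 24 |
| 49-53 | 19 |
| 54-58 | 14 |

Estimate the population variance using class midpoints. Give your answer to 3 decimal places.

63.215

Midpoints: 31, 36, 41, 46, 51, 56
n = 107, Σfm = 4677, mean = 43.7103
Σfm² = 211197
Σf(m − x̄)² = Σfm² − (Σfm)²/n = 211197 − 4677²/107 = 6764.0187
Population variance = 6764.0187 / 107 = 63.2151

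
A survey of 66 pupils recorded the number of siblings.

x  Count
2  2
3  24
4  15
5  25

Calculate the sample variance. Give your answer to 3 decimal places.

Values: 2, 3, 4, 5
n = 66, Σfx = 261, mean = 3.9545
Σfx² = 1089
Σf(x − x̄)² = Σfx² − (Σfx)²/n = 1089 − 261²/66 = 56.8636
Sample variance = 56.8636 / 65 = 0.8748

0.875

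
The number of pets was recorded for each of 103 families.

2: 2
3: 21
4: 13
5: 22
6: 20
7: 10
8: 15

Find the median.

5

Cumulative frequencies: 2, 23, 36, 58, 78, 88, 103
n = 103, so the median is the value in position (n+1)/2 = 52.
Position 52 falls at value 5.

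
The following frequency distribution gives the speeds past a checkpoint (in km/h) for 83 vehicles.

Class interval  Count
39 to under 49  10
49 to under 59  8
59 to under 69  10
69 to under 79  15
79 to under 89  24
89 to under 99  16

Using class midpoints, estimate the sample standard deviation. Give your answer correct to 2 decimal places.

Midpoints: 44, 54, 64, 74, 84, 94
n = 83, Σfm = 6142, mean = 74.0000
Σfm² = 476508
Σf(m − x̄)² = Σfm² − (Σfm)²/n = 476508 − 6142²/83 = 22000.0000
Sample variance = 22000.0000 / 82 = 268.2927
Standard deviation = √268.2927 = 16.3796

16.38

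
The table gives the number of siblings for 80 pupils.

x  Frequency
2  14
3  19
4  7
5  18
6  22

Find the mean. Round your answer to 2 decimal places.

4.19

Values: 2, 3, 4, 5, 6
Σfx = 14×2 + 19×3 + 7×4 + 18×5 + 22×6 = 335
n = Σf = 80
Mean = 335 / 80 = 4.1875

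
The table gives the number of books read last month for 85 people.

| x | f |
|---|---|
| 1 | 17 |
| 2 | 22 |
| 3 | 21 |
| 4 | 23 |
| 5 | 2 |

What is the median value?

Cumulative frequencies: 17, 39, 60, 83, 85
n = 85, so the median is the value in position (n+1)/2 = 43.
Position 43 falls at value 3.

3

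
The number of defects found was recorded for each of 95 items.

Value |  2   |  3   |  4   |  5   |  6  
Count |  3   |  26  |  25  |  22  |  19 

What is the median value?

4

Cumulative frequencies: 3, 29, 54, 76, 95
n = 95, so the median is the value in position (n+1)/2 = 48.
Position 48 falls at value 4.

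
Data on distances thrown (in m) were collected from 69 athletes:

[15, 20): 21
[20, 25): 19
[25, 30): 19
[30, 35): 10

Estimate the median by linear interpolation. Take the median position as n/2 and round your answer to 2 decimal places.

23.55

Cumulative frequencies: 21, 40, 59, 69
n = 69; position = n/2 = 34.5.
This falls in the class [20, 25): L = 20, F = 21, f = 19, h = 5.
Median ≈ 20 + ((34.5 − 21) / 19) × 5 = 23.5526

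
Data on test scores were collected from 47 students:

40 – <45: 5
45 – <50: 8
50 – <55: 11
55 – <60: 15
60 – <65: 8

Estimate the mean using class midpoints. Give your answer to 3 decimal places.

Midpoints: 42.5, 47.5, 52.5, 57.5, 62.5
Σfm = 5×42.5 + 8×47.5 + 11×52.5 + 15×57.5 + 8×62.5 = 2532.5
n = Σf = 47
Mean = 2532.5 / 47 = 53.8830

53.883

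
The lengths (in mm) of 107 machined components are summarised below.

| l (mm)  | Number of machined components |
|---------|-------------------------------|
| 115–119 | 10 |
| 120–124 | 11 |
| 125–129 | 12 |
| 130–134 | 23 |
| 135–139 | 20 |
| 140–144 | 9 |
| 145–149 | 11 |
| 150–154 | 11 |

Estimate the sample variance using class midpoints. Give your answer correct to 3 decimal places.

106.767

Midpoints: 117, 122, 127, 132, 137, 142, 147, 152
n = 107, Σfm = 14379, mean = 134.3832
Σfm² = 1943613
Σf(m − x̄)² = Σfm² − (Σfm)²/n = 1943613 − 14379²/107 = 11317.2897
Sample variance = 11317.2897 / 106 = 106.7669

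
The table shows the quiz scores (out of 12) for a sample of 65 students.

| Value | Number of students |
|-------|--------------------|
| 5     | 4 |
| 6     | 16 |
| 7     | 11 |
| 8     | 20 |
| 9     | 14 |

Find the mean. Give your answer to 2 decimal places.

Values: 5, 6, 7, 8, 9
Σfx = 4×5 + 16×6 + 11×7 + 20×8 + 14×9 = 479
n = Σf = 65
Mean = 479 / 65 = 7.3692

7.37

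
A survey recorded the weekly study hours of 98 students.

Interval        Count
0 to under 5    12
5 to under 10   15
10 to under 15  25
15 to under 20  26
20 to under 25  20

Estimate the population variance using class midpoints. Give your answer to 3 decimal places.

41.215

Midpoints: 2.5, 7.5, 12.5, 17.5, 22.5
n = 98, Σfm = 1360, mean = 13.8776
Σfm² = 22912.5
Σf(m − x̄)² = Σfm² − (Σfm)²/n = 22912.5 − 1360²/98 = 4039.0306
Population variance = 4039.0306 / 98 = 41.2146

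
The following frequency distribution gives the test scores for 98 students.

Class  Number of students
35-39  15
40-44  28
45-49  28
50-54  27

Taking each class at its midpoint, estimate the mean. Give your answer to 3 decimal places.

45.418

Midpoints: 37, 42, 47, 52
Σfm = 15×37 + 28×42 + 28×47 + 27×52 = 4451
n = Σf = 98
Mean = 4451 / 98 = 45.4184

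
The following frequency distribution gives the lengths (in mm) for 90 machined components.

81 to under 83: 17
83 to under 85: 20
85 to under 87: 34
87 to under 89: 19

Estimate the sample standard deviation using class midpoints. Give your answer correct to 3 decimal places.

2.049

Midpoints: 82, 84, 86, 88
n = 90, Σfm = 7670, mean = 85.2222
Σfm² = 654028
Σf(m − x̄)² = Σfm² − (Σfm)²/n = 654028 − 7670²/90 = 373.5556
Sample variance = 373.5556 / 89 = 4.1973
Standard deviation = √4.1973 = 2.0487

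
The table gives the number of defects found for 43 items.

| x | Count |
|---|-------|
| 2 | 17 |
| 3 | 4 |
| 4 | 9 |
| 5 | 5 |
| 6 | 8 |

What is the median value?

Cumulative frequencies: 17, 21, 30, 35, 43
n = 43, so the median is the value in position (n+1)/2 = 22.
Position 22 falls at value 4.

4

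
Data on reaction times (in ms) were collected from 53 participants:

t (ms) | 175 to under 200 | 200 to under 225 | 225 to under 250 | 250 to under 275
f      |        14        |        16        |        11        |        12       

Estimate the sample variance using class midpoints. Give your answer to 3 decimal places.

Midpoints: 187.5, 212.5, 237.5, 262.5
n = 53, Σfm = 11787.5, mean = 222.4057
Σfm² = 2662031.25
Σf(m − x̄)² = Σfm² − (Σfm)²/n = 2662031.25 − 11787.5²/53 = 40424.5283
Sample variance = 40424.5283 / 52 = 777.3948

777.395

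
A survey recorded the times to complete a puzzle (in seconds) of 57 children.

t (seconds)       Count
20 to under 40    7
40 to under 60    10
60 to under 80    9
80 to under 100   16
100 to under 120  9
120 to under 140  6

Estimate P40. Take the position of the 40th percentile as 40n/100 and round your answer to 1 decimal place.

Cumulative frequencies: 7, 17, 26, 42, 51, 57
n = 57; position = 40n/100 = 22.8.
This falls in the class 60 to under 80: L = 60, F = 17, f = 9, h = 20.
40th percentile ≈ 60 + ((22.8 − 17) / 9) × 20 = 72.8889

72.9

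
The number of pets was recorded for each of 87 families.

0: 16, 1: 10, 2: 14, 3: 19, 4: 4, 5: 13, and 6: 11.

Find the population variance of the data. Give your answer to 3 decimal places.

4.010

Values: 0, 1, 2, 3, 4, 5, 6
n = 87, Σfx = 242, mean = 2.7816
Σfx² = 1022
Σf(x − x̄)² = Σfx² − (Σfx)²/n = 1022 − 242²/87 = 348.8506
Population variance = 348.8506 / 87 = 4.0098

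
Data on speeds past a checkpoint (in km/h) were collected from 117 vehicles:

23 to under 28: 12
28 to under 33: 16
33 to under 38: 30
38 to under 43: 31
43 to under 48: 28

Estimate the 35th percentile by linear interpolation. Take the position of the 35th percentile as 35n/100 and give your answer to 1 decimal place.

Cumulative frequencies: 12, 28, 58, 89, 117
n = 117; position = 35n/100 = 40.95.
This falls in the class 33 to under 38: L = 33, F = 28, f = 30, h = 5.
35th percentile ≈ 33 + ((40.95 − 28) / 30) × 5 = 35.1583

35.2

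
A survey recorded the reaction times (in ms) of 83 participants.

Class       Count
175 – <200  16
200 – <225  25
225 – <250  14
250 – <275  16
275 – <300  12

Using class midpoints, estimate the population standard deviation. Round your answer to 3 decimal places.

33.554

Midpoints: 187.5, 212.5, 237.5, 262.5, 287.5
n = 83, Σfm = 19287.5, mean = 232.3795
Σfm² = 4575468.75
Σf(m − x̄)² = Σfm² − (Σfm)²/n = 4575468.75 − 19287.5²/83 = 93448.7952
Population variance = 93448.7952 / 83 = 1125.8891
Standard deviation = √1125.8891 = 33.5543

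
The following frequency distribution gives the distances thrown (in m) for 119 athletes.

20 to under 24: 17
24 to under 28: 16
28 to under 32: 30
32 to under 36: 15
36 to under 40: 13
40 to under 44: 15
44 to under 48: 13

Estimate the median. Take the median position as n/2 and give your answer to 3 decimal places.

Cumulative frequencies: 17, 33, 63, 78, 91, 106, 119
n = 119; position = n/2 = 59.5.
This falls in the class 28 to under 32: L = 28, F = 33, f = 30, h = 4.
Median ≈ 28 + ((59.5 − 33) / 30) × 4 = 31.5333

31.533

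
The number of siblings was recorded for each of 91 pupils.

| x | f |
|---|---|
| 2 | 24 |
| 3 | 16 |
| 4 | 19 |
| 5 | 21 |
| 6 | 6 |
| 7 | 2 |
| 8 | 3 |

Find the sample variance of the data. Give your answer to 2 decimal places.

Values: 2, 3, 4, 5, 6, 7, 8
n = 91, Σfx = 351, mean = 3.8571
Σfx² = 1575
Σf(x − x̄)² = Σfx² − (Σfx)²/n = 1575 − 351²/91 = 221.1429
Sample variance = 221.1429 / 90 = 2.4571

2.46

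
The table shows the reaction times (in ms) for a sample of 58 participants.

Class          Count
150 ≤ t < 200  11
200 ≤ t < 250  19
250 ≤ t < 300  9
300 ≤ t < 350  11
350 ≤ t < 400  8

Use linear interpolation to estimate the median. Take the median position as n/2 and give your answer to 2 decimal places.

247.37

Cumulative frequencies: 11, 30, 39, 50, 58
n = 58; position = n/2 = 29.
This falls in the class 200 ≤ t < 250: L = 200, F = 11, f = 19, h = 50.
Median ≈ 200 + ((29 − 11) / 19) × 50 = 247.3684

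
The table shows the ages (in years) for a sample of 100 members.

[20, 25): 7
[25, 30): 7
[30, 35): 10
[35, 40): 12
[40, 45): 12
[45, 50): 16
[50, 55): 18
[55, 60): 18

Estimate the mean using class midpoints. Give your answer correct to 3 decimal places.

Midpoints: 22.5, 27.5, 32.5, 37.5, 42.5, 47.5, 52.5, 57.5
Σfm = 7×22.5 + 7×27.5 + 10×32.5 + 12×37.5 + 12×42.5 + 16×47.5 + 18×52.5 + 18×57.5 = 4375
n = Σf = 100
Mean = 4375 / 100 = 43.7500

43.750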